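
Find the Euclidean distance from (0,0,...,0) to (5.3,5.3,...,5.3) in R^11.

d = √(5.3² + 5.3² + ... + 5.3²) [11 terms] = √(11·5.3²) = 5.3√11 ≈ 17.5781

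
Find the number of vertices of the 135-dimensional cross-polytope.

The 135-dimensional cross-polytope has 2n = 2·135 = 270 vertices.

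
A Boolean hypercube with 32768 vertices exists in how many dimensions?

Since 2^n = 32768, we have n = 15.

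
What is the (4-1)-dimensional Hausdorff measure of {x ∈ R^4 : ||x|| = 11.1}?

|∂B_4(11.1)| ≈ 26996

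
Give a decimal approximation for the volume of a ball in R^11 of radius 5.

The n-ball volume is π^(n/2)·r^n/Γ(n/2+1). With n=11, r=5: V = 625000000·π^5/2079 ≈ 9.19973e+07.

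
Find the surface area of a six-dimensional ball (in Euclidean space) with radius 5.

S_6(5) = 2·π^(6/2)·(5)^5 / Γ(6/2) = 3125·π^3 ≈ 96894.6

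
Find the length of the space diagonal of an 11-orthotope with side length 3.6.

d = √(3.6² + 3.6² + ... + 3.6²) [11 terms] = √(11·3.6²) = 3.6√11 ≈ 11.9398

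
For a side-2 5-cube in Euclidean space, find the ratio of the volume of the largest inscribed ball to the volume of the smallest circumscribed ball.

V_in / V_out = (r_in/r_out)^5 = (1/√5)^5 = 5^(-5/2) ≈ 0.0178885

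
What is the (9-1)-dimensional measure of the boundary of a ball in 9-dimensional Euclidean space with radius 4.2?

S = n·V_n(r)/r = 9·V_9(4.2)/4.2 (volume-to-surface relation), giving 2.87445e+06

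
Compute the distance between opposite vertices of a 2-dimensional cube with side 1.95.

Diagonal = √2 · 1.95 ≈ 2.75772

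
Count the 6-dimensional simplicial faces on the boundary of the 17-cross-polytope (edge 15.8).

An n-cross-polytope has 2^(k+1)·C(n,k+1) k-faces. Here 2^7·C(17,7) = 128·19448 = 2489344.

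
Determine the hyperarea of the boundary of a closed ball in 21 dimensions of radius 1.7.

S = n·V_n(r)/r = 21·V_21(1.7)/1.7 (volume-to-surface relation), giving 11905.4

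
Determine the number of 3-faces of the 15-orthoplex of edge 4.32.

An n-cross-polytope has 2^(k+1)·C(n,k+1) k-faces. Here 2^4·C(15,4) = 16·1365 = 21840.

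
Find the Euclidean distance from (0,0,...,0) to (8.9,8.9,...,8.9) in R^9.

The space diagonal of an n-cube of side s is s√n. Here 8.9·√9 = 26.7.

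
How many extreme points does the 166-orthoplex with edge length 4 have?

The 166-dimensional cross-polytope has 2n = 2·166 = 332 vertices.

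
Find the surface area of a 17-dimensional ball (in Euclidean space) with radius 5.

S = n·V_n(r)/r = 17·V_17(5)/5 (volume-to-surface relation), giving 3125000000000·π^8/81081 ≈ 3.65704e+11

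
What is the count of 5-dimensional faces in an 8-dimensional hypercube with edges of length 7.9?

Choose 5 of 8 axes to span the face (C(8,5) = 56 ways), then fix each of the remaining 3 coordinates at one of its two extreme values (2^3 = 8 ways): 56·8 = 448.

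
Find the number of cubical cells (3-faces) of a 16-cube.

f_3(16-cube) = (16 choose 3) · 2^13 = 4587520.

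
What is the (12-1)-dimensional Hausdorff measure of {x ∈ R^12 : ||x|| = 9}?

S_12(9) = 2·π^(12/2)·(9)^11 / Γ(12/2) = 10460353203·π^6/20 ≈ 5.02824e+11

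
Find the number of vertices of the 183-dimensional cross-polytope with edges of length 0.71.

An n-cross-polytope has 2n vertices; here n = 183, giving 366.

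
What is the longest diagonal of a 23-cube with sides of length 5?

The space diagonal of an n-cube of side s is s√n. Here 5·√23 ≈ 23.9792.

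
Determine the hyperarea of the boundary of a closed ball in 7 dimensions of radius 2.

|∂B_7(2)| = 1024·π^3/15 ≈ 2116.7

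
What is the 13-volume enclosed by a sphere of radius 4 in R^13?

The n-ball volume is π^(n/2)·r^n/Γ(n/2+1). With n=13, r=4: V = 8589934592·π^6/135135 ≈ 6.11113e+07.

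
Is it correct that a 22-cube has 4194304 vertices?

True. The 22-cube has 2^22 = 4194304 vertices.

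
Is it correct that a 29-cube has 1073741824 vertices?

False. The 29-cube has 2^29 = 536870912 vertices.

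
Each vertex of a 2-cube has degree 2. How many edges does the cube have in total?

Each of the 2^2 = 4 vertices has degree 2; total edges = 2·2^2/2 = 4.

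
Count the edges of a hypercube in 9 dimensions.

The 9-cube has n·2^(n-1) = 9·2^8 = 9·256 = 2304 edges.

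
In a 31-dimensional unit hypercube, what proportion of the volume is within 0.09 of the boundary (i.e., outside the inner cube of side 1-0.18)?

Shell fraction = 1 - (1-0.18)^31 ≈ 0.997871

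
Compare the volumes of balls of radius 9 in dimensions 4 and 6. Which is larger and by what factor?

V_4(9) ≈ 32377.2, V_6(9) ≈ 2.74633e+06. The 6-ball is larger by a factor of 84.82.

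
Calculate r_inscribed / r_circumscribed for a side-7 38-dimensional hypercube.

For an n-cube of any side s, the inradius is s/2 and the circumradius is s√n/2, so the ratio is 1/√38 ≈ 0.162221.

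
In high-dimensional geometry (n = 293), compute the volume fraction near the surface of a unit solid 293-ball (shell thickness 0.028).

1 - (1-0.028)^293 ≈ 0.999757 ≈ 99.9757%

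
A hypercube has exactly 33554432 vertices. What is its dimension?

2^n = 33554432 ⇒ n = log_2(33554432) = 25.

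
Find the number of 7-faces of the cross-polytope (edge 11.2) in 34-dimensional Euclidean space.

An n-cross-polytope has 2^(k+1)·C(n,k+1) k-faces. Here 2^8·C(34,8) = 256·18156204 = 4647988224.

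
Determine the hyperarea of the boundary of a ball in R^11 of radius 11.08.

S_11(11.08) = 2·π^(11/2)·(11.08)^10 / Γ(11/2) ≈ 5.77956e+11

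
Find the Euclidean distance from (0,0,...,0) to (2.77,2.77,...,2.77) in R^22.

||(2.77,2.77,...,2.77)|| = √(22)·2.77 ≈ 12.9925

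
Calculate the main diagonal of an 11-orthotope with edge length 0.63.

The space diagonal of an n-cube of side s is s√n. Here 0.63·√11 ≈ 2.08947.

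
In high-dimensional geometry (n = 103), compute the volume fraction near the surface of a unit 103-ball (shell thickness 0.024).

1 - (1-0.024)^103 ≈ 0.918091 ≈ 91.81%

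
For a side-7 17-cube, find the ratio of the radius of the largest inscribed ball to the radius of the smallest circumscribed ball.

For an n-cube of any side s, the inradius is s/2 and the circumradius is s√n/2, so the ratio is 1/√17 ≈ 0.242536.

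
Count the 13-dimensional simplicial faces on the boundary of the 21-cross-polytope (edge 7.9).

f_13(21-orthoplex) = 2^14 · (21 choose 14) = 1905131520.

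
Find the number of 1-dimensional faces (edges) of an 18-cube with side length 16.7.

The 18-cube has n·2^(n-1) = 18·2^17 = 18·131072 = 2359296 edges.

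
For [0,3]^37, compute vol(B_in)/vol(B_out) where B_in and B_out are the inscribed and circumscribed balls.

V_in / V_out = (r_in/r_out)^37 = (1/√37)^37 = 37^(-37/2) ≈ 9.73348e-30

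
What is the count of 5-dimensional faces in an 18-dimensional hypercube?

f_5(18-cube) = (18 choose 5) · 2^13 = 70189056.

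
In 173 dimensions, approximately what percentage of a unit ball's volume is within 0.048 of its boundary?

1 - (1-0.048)^173 ≈ 0.999799 ≈ 99.9799%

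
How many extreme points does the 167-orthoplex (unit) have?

The 167-dimensional cross-polytope has 2n = 2·167 = 334 vertices.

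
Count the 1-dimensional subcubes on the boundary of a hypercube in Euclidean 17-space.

f_1(17-cube) = (17 choose 1) · 2^16 = 1114112.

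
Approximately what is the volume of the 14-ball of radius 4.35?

The n-ball volume is π^(n/2)·r^n/Γ(n/2+1). With n=14, r=4.35: V ≈ 5.20557e+08.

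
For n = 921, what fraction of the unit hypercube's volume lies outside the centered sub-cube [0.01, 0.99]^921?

The inner cube has side 1-2·0.01 = 0.98 and volume (0.98)^921 ≈ 8.303e-09, so the shell holds 0.9999999917 of the volume.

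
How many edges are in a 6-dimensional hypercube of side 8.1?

Choose 1 of 6 axes to span the face (C(6,1) = 6 ways), then fix each of the remaining 5 coordinates at one of its two extreme values (2^5 = 32 ways): 6·32 = 192.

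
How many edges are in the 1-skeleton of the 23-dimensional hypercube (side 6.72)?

An n-cube has n·2^(n-1) edges. With n = 23: 23·4194304 = 96468992.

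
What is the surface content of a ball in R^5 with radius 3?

S = n·V_n(r)/r = 5·V_5(3)/3 (volume-to-surface relation), giving 216·π^2 ≈ 2131.83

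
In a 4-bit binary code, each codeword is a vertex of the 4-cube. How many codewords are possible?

An n-cube has 2^n vertices; for n = 4 that is 2^4 = 16.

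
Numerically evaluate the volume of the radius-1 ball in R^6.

The n-ball volume is π^(n/2)·r^n/Γ(n/2+1). With n=6, r=1: V = π^3/6 ≈ 5.16771.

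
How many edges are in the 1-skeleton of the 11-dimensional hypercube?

An n-cube has n·2^(n-1) edges. With n = 11: 11·1024 = 11264.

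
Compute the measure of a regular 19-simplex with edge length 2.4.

For a regular n-simplex with edge a, V = (a^n / n!)·√((n+1)/2^n). With a=2.4, n=19: V ≈ 8.5045e-13.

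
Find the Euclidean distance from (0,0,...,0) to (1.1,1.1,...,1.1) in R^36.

The space diagonal of an n-cube of side s is s√n. Here 1.1·√36 = 6.6.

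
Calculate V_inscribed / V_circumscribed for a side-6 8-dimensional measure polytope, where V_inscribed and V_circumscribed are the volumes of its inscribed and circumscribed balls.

V_in/V_out = n^(-n/2) = 8^(-8/2) ≈ 0.000244141.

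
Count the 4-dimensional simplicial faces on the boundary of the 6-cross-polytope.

Each 4-face is the convex hull of 5 vertices, one chosen as ±e_i from each of 5 distinct axes: 2^5·C(6,5) = 192.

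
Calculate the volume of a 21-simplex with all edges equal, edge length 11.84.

For a regular n-simplex with edge a, V = (a^n / n!)·√((n+1)/2^n). With a=11.84, n=21: V ≈ 2.20008.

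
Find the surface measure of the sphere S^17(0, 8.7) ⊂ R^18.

S = n·V_n(r)/r = 18·V_18(8.7)/8.7 (volume-to-surface relation), giving 1.38575e+16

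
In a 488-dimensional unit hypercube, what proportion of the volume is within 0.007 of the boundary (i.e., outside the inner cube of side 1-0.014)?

Shell fraction = 1 - (1-0.014)^488 ≈ 0.998972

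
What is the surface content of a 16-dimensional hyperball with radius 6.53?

The surface area of an n-ball is 2π^(n/2) r^(n-1) / Γ(n/2). For n=16, r=6.53: 6.30226e+12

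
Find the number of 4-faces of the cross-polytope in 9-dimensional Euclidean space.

Number of 4-faces = 2^(4+1) · C(9,4+1) = 32 · 126 = 4032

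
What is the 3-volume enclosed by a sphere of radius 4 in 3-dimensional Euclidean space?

V = 256·π/3 ≈ 268.083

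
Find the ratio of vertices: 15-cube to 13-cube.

The 15-cube has 2^15 = 32768 vertices. The 13-cube has 2^13 = 8192 vertices. Ratio: 32768/8192 = 4.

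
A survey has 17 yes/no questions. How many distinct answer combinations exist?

Each vertex is a binary string of length 17, so there are 2^17 = 131072.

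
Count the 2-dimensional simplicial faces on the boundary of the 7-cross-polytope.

Each 2-face is the convex hull of 3 vertices, one chosen as ±e_i from each of 3 distinct axes: 2^3·C(7,3) = 280.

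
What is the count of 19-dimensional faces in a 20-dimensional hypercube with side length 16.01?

An n-cube has C(n,k)·2^(n-k) k-faces. Here C(20,19)·2^1 = 20·2 = 40.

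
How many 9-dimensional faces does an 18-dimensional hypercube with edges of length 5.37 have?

Number of 9-faces = C(18,9) · 2^(18-9) = 48620 · 512 = 24893440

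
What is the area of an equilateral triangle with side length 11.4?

Area = (√3/4) · 11.4² = 56.2743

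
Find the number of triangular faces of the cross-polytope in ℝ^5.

f_2(5-orthoplex) = 2^3 · (5 choose 3) = 80.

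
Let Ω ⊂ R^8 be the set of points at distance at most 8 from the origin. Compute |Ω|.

Volume = π^{8/2}·(8)^8/Γ(5) = 2097152·π^4/3 ≈ 6.80939e+07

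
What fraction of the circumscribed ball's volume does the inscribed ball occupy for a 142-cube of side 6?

Volume scales as r^n, and r_in/r_out = 1/√142, giving (1/√142)^142 ≈ 1.54002e-153.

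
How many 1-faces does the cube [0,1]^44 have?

Number of 1-faces = C(44,1)·2^(44-1) = 44·8796093022208 = 387028092977152.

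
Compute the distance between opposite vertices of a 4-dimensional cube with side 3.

The space diagonal of an n-cube of side s is s√n. Here 3·√4 = 6.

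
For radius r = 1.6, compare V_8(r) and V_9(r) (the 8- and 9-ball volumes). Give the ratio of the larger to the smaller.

V_8(1.6) ≈ 174.32, V_9(1.6) ≈ 226.672. The 9-ball is larger by a factor of 1.3.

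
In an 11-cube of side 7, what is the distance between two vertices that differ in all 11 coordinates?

Diagonal = √11 · 7 ≈ 23.2164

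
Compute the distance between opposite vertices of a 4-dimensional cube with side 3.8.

||(3.8,3.8,...,3.8)|| = √(4)·3.8 = 7.6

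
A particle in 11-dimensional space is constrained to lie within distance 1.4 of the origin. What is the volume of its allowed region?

Volume = π^{11/2}·(1.4)^11/Γ(13/2) ≈ 76.298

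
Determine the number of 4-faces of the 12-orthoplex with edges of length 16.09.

f_4(12-orthoplex) = 2^5 · (12 choose 5) = 25344.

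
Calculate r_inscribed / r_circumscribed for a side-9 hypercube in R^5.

Ratio = (s/2)/(s√5/2) = 5^(-1/2) ≈ 0.447214.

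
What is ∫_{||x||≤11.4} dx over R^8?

V_8(11.4) = π^(8/2) · (11.4)^8 / Γ(8/2 + 1) ≈ 1.15778e+09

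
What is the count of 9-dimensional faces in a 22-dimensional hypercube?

f_9(22-cube) = (22 choose 9) · 2^13 = 4074864640.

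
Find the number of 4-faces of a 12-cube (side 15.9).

f_4(12-cube) = (12 choose 4) · 2^8 = 126720.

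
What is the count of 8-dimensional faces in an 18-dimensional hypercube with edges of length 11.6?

An n-cube has C(n,k)·2^(n-k) k-faces. Here C(18,8)·2^10 = 43758·1024 = 44808192.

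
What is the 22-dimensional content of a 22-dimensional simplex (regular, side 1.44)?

V = (1.44^22 / 22!) · √((22+1) / 2^22) ≈ 6.34954e-21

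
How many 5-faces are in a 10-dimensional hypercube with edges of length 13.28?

f_5(10-cube) = (10 choose 5) · 2^5 = 8064.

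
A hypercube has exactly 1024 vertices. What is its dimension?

Since 2^n = 1024, we have n = 10.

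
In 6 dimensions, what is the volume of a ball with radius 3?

The n-ball volume is π^(n/2)·r^n/Γ(n/2+1). With n=6, r=3: V = 243·π^3/2 ≈ 3767.26.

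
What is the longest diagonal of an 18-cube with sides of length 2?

The space diagonal of an n-cube of side s is s√n. Here 2·√18 ≈ 8.48528.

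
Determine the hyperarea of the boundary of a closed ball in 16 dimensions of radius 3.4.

|∂B_16(3.4)| ≈ 3.53169e+08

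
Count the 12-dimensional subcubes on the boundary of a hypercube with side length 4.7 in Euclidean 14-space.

Number of 12-faces = C(14,12) · 2^(14-12) = 91 · 4 = 364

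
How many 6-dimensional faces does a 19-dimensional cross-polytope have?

Each 6-face is the convex hull of 7 vertices, one chosen as ±e_i from each of 7 distinct axes: 2^7·C(19,7) = 6449664.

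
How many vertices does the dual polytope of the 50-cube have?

The vertices are ±e_1, ..., ±e_50, so there are 2·50 = 100.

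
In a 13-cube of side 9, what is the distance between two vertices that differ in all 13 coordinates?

The space diagonal of an n-cube of side s is s√n. Here 9·√13 ≈ 32.45.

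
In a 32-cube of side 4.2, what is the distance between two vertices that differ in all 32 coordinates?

||(4.2,4.2,...,4.2)|| = √(32)·4.2 ≈ 23.7588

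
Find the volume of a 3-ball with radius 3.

The n-ball volume is π^(n/2)·r^n/Γ(n/2+1). With n=3, r=3: V = 36·π ≈ 113.097.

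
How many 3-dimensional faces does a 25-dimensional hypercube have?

Number of 3-faces = C(25,3) · 2^(25-3) = 2300 · 4194304 = 9646899200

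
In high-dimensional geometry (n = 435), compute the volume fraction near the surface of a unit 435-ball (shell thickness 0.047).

1 - (1-0.047)^435 ≈ 0.9999999992 ≈ (100 - 8.04e-08)%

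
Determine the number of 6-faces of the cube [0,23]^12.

f_6(12-cube) = (12 choose 6) · 2^6 = 59136.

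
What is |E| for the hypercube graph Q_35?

Each of the 2^35 = 34359738368 vertices has degree 35; total edges = 35·2^35/2 = 601295421440.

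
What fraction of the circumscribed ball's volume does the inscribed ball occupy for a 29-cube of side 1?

Volume scales as r^n, and r_in/r_out = 1/√29, giving (1/√29)^29 ≈ 6.24064e-22.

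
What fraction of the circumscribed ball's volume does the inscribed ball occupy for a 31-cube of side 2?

The radii are 2/2 and 2√31/2, so the volume ratio is (1/√31)^31 = 31^{-31/2} ≈ 7.65409e-24.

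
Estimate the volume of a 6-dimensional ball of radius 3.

V = 243·π^3/2 ≈ 3767.26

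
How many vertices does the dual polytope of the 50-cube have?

An n-cross-polytope has 2n vertices; here n = 50, giving 100.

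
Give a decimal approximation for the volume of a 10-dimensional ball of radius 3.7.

V_10(3.7) = π^(10/2) · (3.7)^10 / Γ(10/2 + 1) ≈ 1.22627e+06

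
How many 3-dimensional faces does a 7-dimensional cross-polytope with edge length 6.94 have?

Each 3-face is the convex hull of 4 vertices, one chosen as ±e_i from each of 4 distinct axes: 2^4·C(7,4) = 560.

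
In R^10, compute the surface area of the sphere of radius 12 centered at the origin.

S = n·V_n(r)/r = 10·V_10(12)/12 (volume-to-surface relation), giving 429981696·π^5 ≈ 1.31583e+11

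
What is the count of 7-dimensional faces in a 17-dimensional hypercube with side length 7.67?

f_7(17-cube) = (17 choose 7) · 2^10 = 19914752.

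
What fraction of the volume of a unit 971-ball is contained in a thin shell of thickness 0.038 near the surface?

1 - (1-0.038)^971 ≈ 1 - 4.603e-17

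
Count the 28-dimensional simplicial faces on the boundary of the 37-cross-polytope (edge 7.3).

Number of 28-faces = 2^(28+1) · C(37,28+1) = 536870912 · 38608020 = 20727522907914240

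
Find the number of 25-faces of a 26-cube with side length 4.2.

Choose 25 of 26 axes to span the face (C(26,25) = 26 ways), then fix each of the remaining 1 coordinate at one of its two extreme values (2^1 = 2 ways): 26·2 = 52.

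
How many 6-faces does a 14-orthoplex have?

f_6(14-orthoplex) = 2^7 · (14 choose 7) = 439296.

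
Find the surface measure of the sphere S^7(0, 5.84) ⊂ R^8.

S_8(5.84) = 2·π^(8/2)·(5.84)^7 / Γ(8/2) ≈ 7.5226e+06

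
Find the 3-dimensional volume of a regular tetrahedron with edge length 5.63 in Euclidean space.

Volume = (√2/12) · 5.63³ = 21.031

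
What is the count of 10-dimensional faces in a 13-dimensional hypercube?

Number of 10-faces = C(13,10) · 2^(13-10) = 286 · 8 = 2288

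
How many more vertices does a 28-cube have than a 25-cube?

The 28-cube has 2^28 = 268435456 vertices. The 25-cube has 2^25 = 33554432 vertices. Difference: 268435456 - 33554432 = 234881024.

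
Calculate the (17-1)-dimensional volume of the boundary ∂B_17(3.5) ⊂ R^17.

The surface area of an n-ball is 2π^(n/2) r^(n-1) / Γ(n/2). For n=17, r=3.5: 4747561509943·π^8/37065600 ≈ 1.21534e+09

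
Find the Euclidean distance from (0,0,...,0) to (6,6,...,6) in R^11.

The space diagonal of an n-cube of side s is s√n. Here 6·√11 ≈ 19.8997.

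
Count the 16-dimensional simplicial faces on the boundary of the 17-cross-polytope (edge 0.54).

Number of 16-faces = 2^(16+1) · C(17,16+1) = 131072 · 1 = 131072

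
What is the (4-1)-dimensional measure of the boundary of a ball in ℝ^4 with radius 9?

|∂B_4(9)| = 1458·π^2 ≈ 14389.9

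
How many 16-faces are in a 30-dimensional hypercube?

Choose 16 of 30 axes to span the face (C(30,16) = 145422675 ways), then fix each of the remaining 14 coordinates at one of its two extreme values (2^14 = 16384 ways): 145422675·16384 = 2382605107200.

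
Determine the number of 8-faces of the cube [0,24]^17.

An n-cube has C(n,k)·2^(n-k) k-faces. Here C(17,8)·2^9 = 24310·512 = 12446720.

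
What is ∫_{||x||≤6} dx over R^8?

V_8(6) = π^(8/2) · (6)^8 / Γ(8/2 + 1) = 69984·π^4 ≈ 6.81708e+06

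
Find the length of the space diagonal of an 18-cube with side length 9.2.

Diagonal = √18 · 9.2 ≈ 39.0323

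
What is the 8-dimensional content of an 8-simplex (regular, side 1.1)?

For a regular n-simplex with edge a, V = (a^n / n!)·√((n+1)/2^n). With a=1.1, n=8: V ≈ 9.96833e-06.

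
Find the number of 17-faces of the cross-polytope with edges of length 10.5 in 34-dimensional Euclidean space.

An n-cross-polytope has 2^(k+1)·C(n,k+1) k-faces. Here 2^18·C(34,18) = 262144·2203961430 = 577755265105920.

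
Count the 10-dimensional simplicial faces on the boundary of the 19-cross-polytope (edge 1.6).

An n-cross-polytope has 2^(k+1)·C(n,k+1) k-faces. Here 2^11·C(19,11) = 2048·75582 = 154791936.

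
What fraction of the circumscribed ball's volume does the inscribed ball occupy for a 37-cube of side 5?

The radii are 5/2 and 5√37/2, so the volume ratio is (1/√37)^37 = 37^{-37/2} ≈ 9.73348e-30.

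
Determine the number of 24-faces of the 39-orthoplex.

f_24(39-orthoplex) = 2^25 · (39 choose 25) = 506151977009283072.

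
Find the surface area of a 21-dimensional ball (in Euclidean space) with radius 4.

S_21(4) = 2·π^(21/2)·(4)^20 / Γ(21/2) = 2251799813685248·π^10/654729075 ≈ 3.22082e+11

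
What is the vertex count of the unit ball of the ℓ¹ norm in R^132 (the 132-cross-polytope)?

An n-cross-polytope has 2n vertices; here n = 132, giving 264.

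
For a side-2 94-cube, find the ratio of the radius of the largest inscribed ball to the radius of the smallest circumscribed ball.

r_in = 2/2 (half the side); r_out = 2√94/2 (half the diagonal). Ratio = 1/√94 ≈ 0.103142.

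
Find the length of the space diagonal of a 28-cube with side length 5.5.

The space diagonal of an n-cube of side s is s√n. Here 5.5·√28 ≈ 29.1033.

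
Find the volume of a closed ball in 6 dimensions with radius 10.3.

The n-ball volume is π^(n/2)·r^n/Γ(n/2+1). With n=6, r=10.3: V ≈ 6.17052e+06.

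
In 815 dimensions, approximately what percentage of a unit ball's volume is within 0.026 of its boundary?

1 - (1-0.026)^815 ≈ 1 - 4.738e-10 ≈ (100 - 4.74e-08)%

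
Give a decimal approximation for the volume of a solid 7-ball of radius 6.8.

The n-ball volume is π^(n/2)·r^n/Γ(n/2+1). With n=7, r=6.8: V ≈ 3.17645e+06.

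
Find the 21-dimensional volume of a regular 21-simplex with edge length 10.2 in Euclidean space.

For a regular n-simplex with edge a, V = (a^n / n!)·√((n+1)/2^n). With a=10.2, n=21: V ≈ 0.0960851.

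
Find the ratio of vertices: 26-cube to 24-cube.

The 26-cube has 2^26 = 67108864 vertices. The 24-cube has 2^24 = 16777216 vertices. Ratio: 67108864/16777216 = 4.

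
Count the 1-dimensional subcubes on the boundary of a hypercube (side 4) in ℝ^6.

An n-cube has C(n,k)·2^(n-k) k-faces. Here C(6,1)·2^5 = 6·32 = 192.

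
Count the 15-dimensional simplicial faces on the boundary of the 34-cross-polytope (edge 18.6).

Number of 15-faces = 2^(15+1) · C(34,15+1) = 65536 · 2203961430 = 144438816276480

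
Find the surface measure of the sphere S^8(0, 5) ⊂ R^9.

S_9(5) = 2·π^(9/2)·(5)^8 / Γ(9/2) = 2500000·π^4/21 ≈ 1.15963e+07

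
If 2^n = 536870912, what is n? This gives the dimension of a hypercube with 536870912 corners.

n = log_2(536870912) = 29.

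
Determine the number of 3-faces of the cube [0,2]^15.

f_3(15-cube) = (15 choose 3) · 2^12 = 1863680.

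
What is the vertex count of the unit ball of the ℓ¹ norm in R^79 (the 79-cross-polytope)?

An n-cross-polytope has 2n vertices; here n = 79, giving 158.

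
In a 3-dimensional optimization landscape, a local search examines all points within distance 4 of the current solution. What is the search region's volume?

Volume = π^{3/2}·(4)^3/Γ(5/2) = 256·π/3 ≈ 268.083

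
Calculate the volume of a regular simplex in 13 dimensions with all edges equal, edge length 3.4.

For a regular n-simplex with edge a, V = (a^n / n!)·√((n+1)/2^n). With a=3.4, n=13: V ≈ 5.3866e-05.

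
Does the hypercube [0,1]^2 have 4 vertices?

True. The 2-cube has 2^2 = 4 vertices.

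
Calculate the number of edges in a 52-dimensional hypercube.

An n-cube has n·2^(n-1) edges. With n = 52: 52·2251799813685248 = 117093590311632896.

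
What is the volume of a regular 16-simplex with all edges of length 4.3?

For a regular n-simplex with edge a, V = (a^n / n!)·√((n+1)/2^n). With a=4.3, n=16: V ≈ 1.05162e-05.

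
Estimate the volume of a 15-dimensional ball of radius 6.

The n-ball volume is π^(n/2)·r^n/Γ(n/2+1). With n=15, r=6: V = 1486016741376·π^7/25025 ≈ 1.79349e+11.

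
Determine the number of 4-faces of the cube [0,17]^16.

f_4(16-cube) = (16 choose 4) · 2^12 = 7454720.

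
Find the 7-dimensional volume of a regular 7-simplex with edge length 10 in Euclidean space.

Volume = 10^7 · √(8/2^7) / 7! ≈ 496.032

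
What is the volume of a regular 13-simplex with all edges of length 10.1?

V_13 = √(14) · 10.1^13 / (13! · 2^(13/2)) ≈ 75.5556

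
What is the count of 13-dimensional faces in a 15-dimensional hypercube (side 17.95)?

f_13(15-cube) = (15 choose 13) · 2^2 = 420.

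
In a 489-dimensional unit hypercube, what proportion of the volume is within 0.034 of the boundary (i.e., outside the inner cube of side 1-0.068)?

The inner cube has side 1-2·0.034 = 0.932 and volume (0.932)^489 ≈ 1.108e-15, so the shell holds 1 - 1.108e-15 of the volume.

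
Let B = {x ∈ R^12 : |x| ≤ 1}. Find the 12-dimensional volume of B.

Volume = π^{12/2}·(1)^12/Γ(7) = π^6/720 ≈ 1.33526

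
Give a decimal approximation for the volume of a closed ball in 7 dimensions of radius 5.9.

The n-ball volume is π^(n/2)·r^n/Γ(n/2+1). With n=7, r=5.9: V ≈ 1.17583e+06.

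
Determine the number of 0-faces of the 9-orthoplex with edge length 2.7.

An n-cross-polytope has 2^(k+1)·C(n,k+1) k-faces. Here 2^1·C(9,1) = 2·9 = 18.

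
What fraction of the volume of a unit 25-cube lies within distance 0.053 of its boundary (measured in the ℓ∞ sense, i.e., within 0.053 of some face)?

Shell fraction = 1 - (1-0.106)^25 ≈ 0.939265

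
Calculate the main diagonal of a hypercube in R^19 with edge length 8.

||(8,8,...,8)|| = √(19)·8 ≈ 34.8712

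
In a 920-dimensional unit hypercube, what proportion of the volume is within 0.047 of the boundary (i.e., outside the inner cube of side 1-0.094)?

Shell fraction = 1 - (1-0.094)^920 ≈ 1 - 3.614e-40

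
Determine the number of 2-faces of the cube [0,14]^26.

f_2(26-cube) = (26 choose 2) · 2^24 = 5452595200.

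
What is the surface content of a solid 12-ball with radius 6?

The surface area of an n-ball is 2π^(n/2) r^(n-1) / Γ(n/2). For n=12, r=6: 30233088·π^6/5 ≈ 5.81315e+09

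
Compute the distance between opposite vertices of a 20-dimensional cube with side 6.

The space diagonal of an n-cube of side s is s√n. Here 6·√20 ≈ 26.8328.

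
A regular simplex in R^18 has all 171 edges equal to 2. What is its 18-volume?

Volume = 2^18 · √(19/2^18) / 18! ≈ 3.48583e-13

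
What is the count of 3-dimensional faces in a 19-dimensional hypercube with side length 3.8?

Choose 3 of 19 axes to span the face (C(19,3) = 969 ways), then fix each of the remaining 16 coordinates at one of its two extreme values (2^16 = 65536 ways): 969·65536 = 63504384.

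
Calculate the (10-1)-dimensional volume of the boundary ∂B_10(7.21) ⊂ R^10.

S_10(7.21) = 2·π^(10/2)·(7.21)^9 / Γ(10/2) ≈ 1.34272e+09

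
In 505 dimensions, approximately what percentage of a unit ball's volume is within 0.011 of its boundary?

1 - (1-0.011)^505 ≈ 0.996249 ≈ 99.62%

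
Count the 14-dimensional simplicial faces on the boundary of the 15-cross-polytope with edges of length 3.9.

Number of 14-faces = 2^(14+1) · C(15,14+1) = 32768 · 1 = 32768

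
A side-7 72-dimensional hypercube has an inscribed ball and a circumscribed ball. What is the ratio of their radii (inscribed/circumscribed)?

r_in / r_out = (7/2) / (7√72/2) = 1/√72 ≈ 0.117851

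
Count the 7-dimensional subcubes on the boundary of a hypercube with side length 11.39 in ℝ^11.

Choose 7 of 11 axes to span the face (C(11,7) = 330 ways), then fix each of the remaining 4 coordinates at one of its two extreme values (2^4 = 16 ways): 330·16 = 5280.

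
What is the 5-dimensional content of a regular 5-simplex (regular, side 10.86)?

V_5 = √(6) · 10.86^5 / (5! · 2^(5/2)) ≈ 545.09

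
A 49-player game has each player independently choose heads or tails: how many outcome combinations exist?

Each vertex is a binary string of length 49, so there are 2^49 = 562949953421312.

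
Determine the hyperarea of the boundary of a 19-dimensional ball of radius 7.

|∂B_19(7)| = 238213646322899968·π^9/4922775 ≈ 1.44247e+15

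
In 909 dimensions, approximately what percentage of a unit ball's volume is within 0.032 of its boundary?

1 - (1-0.032)^909 ≈ 1 - 1.448e-13 ≈ (100 - 1.45e-11)%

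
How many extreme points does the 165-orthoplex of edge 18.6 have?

The 165-dimensional cross-polytope has 2n = 2·165 = 330 vertices.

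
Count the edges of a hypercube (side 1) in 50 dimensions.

An n-cube has n·2^(n-1) edges. With n = 50: 50·562949953421312 = 28147497671065600.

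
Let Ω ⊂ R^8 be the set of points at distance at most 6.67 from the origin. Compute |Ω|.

Volume = π^{8/2}·(6.67)^8/Γ(5) ≈ 1.58999e+07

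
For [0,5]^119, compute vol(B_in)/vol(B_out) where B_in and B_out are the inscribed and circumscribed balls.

Volume scales as r^n, and r_in/r_out = 1/√119, giving (1/√119)^119 ≈ 3.19857e-124.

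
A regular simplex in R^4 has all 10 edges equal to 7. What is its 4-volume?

Volume = 7^4 · √(5/2^4) / 4! ≈ 55.925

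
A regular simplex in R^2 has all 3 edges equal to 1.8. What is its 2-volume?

Area = (√3/4) · 1.8² = 1.40296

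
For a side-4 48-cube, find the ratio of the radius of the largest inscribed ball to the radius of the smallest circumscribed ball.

For an n-cube of any side s, the inradius is s/2 and the circumradius is s√n/2, so the ratio is 1/√48 ≈ 0.144338.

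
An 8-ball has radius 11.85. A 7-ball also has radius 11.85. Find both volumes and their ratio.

V_8(11.85) ≈ 1.5781e+09. V_7(11.85) ≈ 1.55028e+08. Ratio V_8/V_7 ≈ 10.18.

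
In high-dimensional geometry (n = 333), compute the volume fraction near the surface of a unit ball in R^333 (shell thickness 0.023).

1 - (1-0.023)^333 ≈ 0.999569 ≈ 99.9569%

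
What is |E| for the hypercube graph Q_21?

An n-cube has n·2^(n-1) edges. With n = 21: 21·1048576 = 22020096.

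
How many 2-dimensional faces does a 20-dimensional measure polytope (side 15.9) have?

Number of 2-faces = C(20,2) · 2^(20-2) = 190 · 262144 = 49807360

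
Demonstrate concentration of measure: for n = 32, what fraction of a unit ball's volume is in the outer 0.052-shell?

1 - (1-0.052)^32 ≈ 0.818922 ≈ 81.89%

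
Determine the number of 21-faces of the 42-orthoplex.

f_21(42-orthoplex) = 2^22 · (42 choose 22) = 2154998194168135680.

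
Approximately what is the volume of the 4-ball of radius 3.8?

The n-ball volume is π^(n/2)·r^n/Γ(n/2+1). With n=4, r=3.8: V ≈ 1028.97.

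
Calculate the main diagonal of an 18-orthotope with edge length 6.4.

The space diagonal of an n-cube of side s is s√n. Here 6.4·√18 ≈ 27.1529.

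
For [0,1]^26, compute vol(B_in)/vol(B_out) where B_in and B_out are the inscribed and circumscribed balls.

V_in / V_out = (r_in/r_out)^26 = (1/√26)^26 = 26^(-26/2) ≈ 4.03038e-19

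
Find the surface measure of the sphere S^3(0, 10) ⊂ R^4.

|∂B_4(10)| = 2000·π^2 ≈ 19739.2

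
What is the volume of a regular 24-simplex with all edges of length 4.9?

V_24 = √(25) · 4.9^24 / (24! · 2^(24/2)) ≈ 7.22122e-11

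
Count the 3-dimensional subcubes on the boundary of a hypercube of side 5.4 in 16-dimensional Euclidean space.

Choose 3 of 16 axes to span the face (C(16,3) = 560 ways), then fix each of the remaining 13 coordinates at one of its two extreme values (2^13 = 8192 ways): 560·8192 = 4587520.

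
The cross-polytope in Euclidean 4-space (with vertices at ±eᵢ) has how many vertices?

Number of vertices = 2n = 8.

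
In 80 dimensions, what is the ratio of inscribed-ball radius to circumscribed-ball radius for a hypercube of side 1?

Ratio = (s/2)/(s√80/2) = 80^(-1/2) ≈ 0.111803.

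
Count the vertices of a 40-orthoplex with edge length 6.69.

Number of vertices = 2n = 80.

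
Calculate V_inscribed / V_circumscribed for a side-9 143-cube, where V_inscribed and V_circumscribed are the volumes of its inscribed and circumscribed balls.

V_in / V_out = (r_in/r_out)^143 = (1/√143)^143 = 143^(-143/2) ≈ 7.8248e-155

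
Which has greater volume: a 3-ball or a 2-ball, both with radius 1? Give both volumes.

V_3(1.0) ≈ 4.18879. V_2(1.0) ≈ 3.14159. The 3-ball is larger.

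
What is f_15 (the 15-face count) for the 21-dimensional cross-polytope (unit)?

An n-cross-polytope has 2^(k+1)·C(n,k+1) k-faces. Here 2^16·C(21,16) = 65536·20349 = 1333592064.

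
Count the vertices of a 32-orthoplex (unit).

An n-cross-polytope has 2n vertices; here n = 32, giving 64.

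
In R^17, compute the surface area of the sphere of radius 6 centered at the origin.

S_17(6) = 2·π^(17/2)·(6)^16 / Γ(17/2) = 17832200896512·π^8/25025 ≈ 6.76129e+12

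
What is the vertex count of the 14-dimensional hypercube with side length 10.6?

Number of vertices = 2^14 = 16384.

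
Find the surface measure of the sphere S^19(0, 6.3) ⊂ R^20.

S_20(6.3) = 2·π^(20/2)·(6.3)^19 / Γ(20/2) ≈ 7.9476e+14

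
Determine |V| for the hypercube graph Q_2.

Number of vertices = 2^2 = 4.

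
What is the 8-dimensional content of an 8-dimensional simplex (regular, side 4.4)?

For a regular n-simplex with edge a, V = (a^n / n!)·√((n+1)/2^n). With a=4.4, n=8: V ≈ 0.653284.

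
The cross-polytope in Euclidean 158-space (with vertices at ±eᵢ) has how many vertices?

Number of vertices = 2n = 316.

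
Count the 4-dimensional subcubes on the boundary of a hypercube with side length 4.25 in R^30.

An n-cube has C(n,k)·2^(n-k) k-faces. Here C(30,4)·2^26 = 27405·67108864 = 1839118417920.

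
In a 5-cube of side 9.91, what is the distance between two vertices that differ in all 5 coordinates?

The space diagonal of an n-cube of side s is s√n. Here 9.91·√5 ≈ 22.1594.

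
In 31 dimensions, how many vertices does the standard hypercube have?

The 31-cube has 2^31 = 2147483648 vertices.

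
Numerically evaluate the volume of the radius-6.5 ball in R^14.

Volume = π^{14/2}·(6.5)^14/Γ(8) = 3937376385699289·π^7/82575360 ≈ 1.44014e+11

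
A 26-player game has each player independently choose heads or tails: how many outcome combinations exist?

The 26-cube has 2^26 = 67108864 vertices.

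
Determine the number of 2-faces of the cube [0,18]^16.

f_2(16-cube) = (16 choose 2) · 2^14 = 1966080.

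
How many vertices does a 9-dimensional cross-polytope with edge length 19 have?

An n-cross-polytope has 2n vertices; here n = 9, giving 18.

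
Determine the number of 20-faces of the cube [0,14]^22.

Number of 20-faces = C(22,20) · 2^(22-20) = 231 · 4 = 924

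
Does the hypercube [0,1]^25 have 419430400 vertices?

False. The 25-cube has 2^25 = 33554432 vertices.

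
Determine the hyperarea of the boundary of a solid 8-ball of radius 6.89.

S = n·V_n(r)/r = 8·V_8(6.89)/6.89 (volume-to-surface relation), giving 2.39339e+07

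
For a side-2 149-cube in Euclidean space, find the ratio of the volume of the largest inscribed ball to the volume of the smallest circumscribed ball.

Volume scales as r^n, and r_in/r_out = 1/√149, giving (1/√149)^149 ≈ 1.25205e-162.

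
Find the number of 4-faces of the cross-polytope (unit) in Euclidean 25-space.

f_4(25-orthoplex) = 2^5 · (25 choose 5) = 1700160.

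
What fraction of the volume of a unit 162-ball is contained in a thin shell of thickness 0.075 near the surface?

V(inner)/V(outer) = ((1-0.075)/1)^162 ≈ 3.273e-06, so the shell fraction is 0.9999967269.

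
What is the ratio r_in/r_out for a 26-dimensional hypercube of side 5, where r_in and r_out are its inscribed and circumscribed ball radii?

Ratio = (s/2)/(s√26/2) = 26^(-1/2) ≈ 0.196116.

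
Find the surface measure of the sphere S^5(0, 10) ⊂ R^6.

S_6(10) = 2·π^(6/2)·(10)^5 / Γ(6/2) = 100000·π^3 ≈ 3.10063e+06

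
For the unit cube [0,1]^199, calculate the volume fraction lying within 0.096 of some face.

1 - (1 - 2·0.096)^199 = 1 - 0.808^199 ≈ 1 - 3.757e-19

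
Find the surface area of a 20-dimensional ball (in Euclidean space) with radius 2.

The surface area of an n-ball is 2π^(n/2) r^(n-1) / Γ(n/2). For n=20, r=2: 8192·π^10/2835 ≈ 270605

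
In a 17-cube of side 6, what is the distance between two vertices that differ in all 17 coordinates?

Diagonal = √17 · 6 ≈ 24.7386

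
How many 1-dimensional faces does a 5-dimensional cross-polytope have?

Each 1-face is the convex hull of 2 vertices, one chosen as ±e_i from each of 2 distinct axes: 2^2·C(5,2) = 40.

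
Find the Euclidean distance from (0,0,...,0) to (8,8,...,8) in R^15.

d = √(8² + 8² + ... + 8²) [15 terms] = √(15·8²) = 8√15 ≈ 30.9839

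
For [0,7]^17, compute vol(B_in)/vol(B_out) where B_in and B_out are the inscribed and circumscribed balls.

V_in / V_out = (r_in/r_out)^17 = (1/√17)^17 = 17^(-17/2) ≈ 3.47684e-11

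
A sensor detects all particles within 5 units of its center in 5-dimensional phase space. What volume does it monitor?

Volume = π^{5/2}·(5)^5/Γ(7/2) = 5000·π^2/3 ≈ 16449.3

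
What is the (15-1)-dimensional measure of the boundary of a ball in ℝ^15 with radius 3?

The surface area of an n-ball is 2π^(n/2) r^(n-1) / Γ(n/2). For n=15, r=3: 45349632·π^7/5005 ≈ 2.73665e+07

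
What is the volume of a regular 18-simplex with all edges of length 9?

V_18 = √(19) · 9^18 / (18! · 2^(18/2)) ≈ 0.199586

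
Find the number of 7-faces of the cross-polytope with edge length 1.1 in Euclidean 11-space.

An n-cross-polytope has 2^(k+1)·C(n,k+1) k-faces. Here 2^8·C(11,8) = 256·165 = 42240.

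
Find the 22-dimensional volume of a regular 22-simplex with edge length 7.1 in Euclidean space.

V = (7.1^22 / 22!) · √((22+1) / 2^22) ≈ 1.11289e-05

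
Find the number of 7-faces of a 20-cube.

f_7(20-cube) = (20 choose 7) · 2^13 = 635043840.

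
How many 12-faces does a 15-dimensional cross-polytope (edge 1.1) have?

Each 12-face is the convex hull of 13 vertices, one chosen as ±e_i from each of 13 distinct axes: 2^13·C(15,13) = 860160.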